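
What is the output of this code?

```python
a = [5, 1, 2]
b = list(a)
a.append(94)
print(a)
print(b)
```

Key concept: list() constructor creates copy.
Step by step:
`a = [5, 1, 2]` → a = [5, 1, 2]
`b = list(a)` → b = [5, 1, 2]
`a.append(94)` → a = [5, 1, 2, 94]
`print(a)` → prints [5, 1, 2, 94]
`print(b)` → prints [5, 1, 2]

Answer:
[5, 1, 2, 94]
[5, 1, 2]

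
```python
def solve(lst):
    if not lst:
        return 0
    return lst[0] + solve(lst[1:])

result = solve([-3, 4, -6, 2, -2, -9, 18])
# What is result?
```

(-3) + 4 + (-6) + 2 + (-2) + (-9) + 18 + 0 = 4

Answer: 4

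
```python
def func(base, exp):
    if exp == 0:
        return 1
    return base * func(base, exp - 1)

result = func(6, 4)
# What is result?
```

func(6, 4) = 6 * 6 * 6 * 6 = 1296

Answer: 1296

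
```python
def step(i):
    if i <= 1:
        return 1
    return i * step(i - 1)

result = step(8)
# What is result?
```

step(8) = 8 * 7 * 6 * 5 * 4 * 3 * 2 * 1 = 40320

Answer: 40320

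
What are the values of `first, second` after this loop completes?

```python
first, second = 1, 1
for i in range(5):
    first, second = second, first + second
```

Fibonacci: after 5 iterations
`first, second` takes the values: (1, 1) → (1, 2) → (2, 3) → (3, 5) → (5, 8) → (8, 13)

Answer: 8, 13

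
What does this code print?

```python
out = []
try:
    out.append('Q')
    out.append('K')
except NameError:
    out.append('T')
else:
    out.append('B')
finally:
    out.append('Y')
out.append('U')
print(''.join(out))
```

Execution trace: 'Q' (try body) → 'K' (try body, no exception) → 'B' (else) → 'Y' (finally) → 'U' (after the try/except). Output: QKBYU

Answer: QKBYU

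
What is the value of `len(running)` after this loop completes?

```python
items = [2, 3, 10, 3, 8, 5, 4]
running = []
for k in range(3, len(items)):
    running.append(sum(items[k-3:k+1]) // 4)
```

Number of 4-element averages
`running` takes the values: [] → [4] → [4, 6] → [4, 6, 6] → [4, 6, 6, 5]
So `len(running)` = 4

Answer: 4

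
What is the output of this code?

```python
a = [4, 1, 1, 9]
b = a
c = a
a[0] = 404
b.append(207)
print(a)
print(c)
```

Key concept: multiple aliases.
Step by step:
`a = [4, 1, 1, 9]` → a = [4, 1, 1, 9]
`b = a` → b = [4, 1, 1, 9] (same object as a)
`c = a` → c = [4, 1, 1, 9] (same object as a, b)
`a[0] = 404` → a = [404, 1, 1, 9] (same object as b, c); b = [404, 1, 1, 9] (same object as a, c); c = [404, 1, 1, 9] (same object as a, b)
`b.append(207)` → a = [404, 1, 1, 9, 207] (same object as b, c); b = [404, 1, 1, 9, 207] (same object as a, c); c = [404, 1, 1, 9, 207] (same object as a, b)
`print(a)` → prints [404, 1, 1, 9, 207]
`print(c)` → prints [404, 1, 1, 9, 207]

Answer:
[404, 1, 1, 9, 207]
[404, 1, 1, 9, 207]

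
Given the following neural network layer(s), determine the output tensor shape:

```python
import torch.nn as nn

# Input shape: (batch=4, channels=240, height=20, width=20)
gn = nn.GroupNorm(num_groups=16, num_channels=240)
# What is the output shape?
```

Input: (4, 240, 20, 20) -> Output: (4, 240, 20, 20)

Answer: (4, 240, 20, 20)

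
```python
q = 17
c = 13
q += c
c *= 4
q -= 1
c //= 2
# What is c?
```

Trace:
`q = 17` → q = 17
`c = 13` → c = 13
`q += c` → q = 30
`c *= 4` → c = 52
`q -= 1` → q = 29
`c //= 2` → c = 26
So c = 26

Answer: 26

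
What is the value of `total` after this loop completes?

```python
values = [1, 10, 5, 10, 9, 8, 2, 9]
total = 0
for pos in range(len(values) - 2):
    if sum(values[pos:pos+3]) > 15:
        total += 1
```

Count windows with sum > 15
`total` takes the values: 0 → 1 → 2 → 3 → 4 → 5 → 6

Answer: 6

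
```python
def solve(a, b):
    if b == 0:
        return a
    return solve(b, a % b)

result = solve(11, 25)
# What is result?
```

solve(11, 25) -> solve(25, 11) -> solve(11, 3) -> solve(3, 2) -> solve(2, 1) -> solve(1, 0) -> 1

Answer: 1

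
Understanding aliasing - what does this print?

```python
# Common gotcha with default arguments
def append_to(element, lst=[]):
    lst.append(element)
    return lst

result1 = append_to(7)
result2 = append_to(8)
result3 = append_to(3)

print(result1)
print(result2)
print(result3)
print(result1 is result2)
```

Key concept: mutable default argument gotcha.
Step by step:
`result1 = append_to(7)` → result1 = [7]
`result2 = append_to(8)` → result1 = [7, 8] (same object as result2); result2 = [7, 8] (same object as result1)
`result3 = append_to(3)` → result1 = [7, 8, 3] (same object as result2, result3); result2 = [7, 8, 3] (same object as result1, result3); result3 = [7, 8, 3] (same object as result1, result2)
`print(result1)` → prints [7, 8, 3]
`print(result2)` → prints [7, 8, 3]
`print(result3)` → prints [7, 8, 3]
`print(result1 is result2)` → prints True

Answer:
[7, 8, 3]
[7, 8, 3]
[7, 8, 3]
True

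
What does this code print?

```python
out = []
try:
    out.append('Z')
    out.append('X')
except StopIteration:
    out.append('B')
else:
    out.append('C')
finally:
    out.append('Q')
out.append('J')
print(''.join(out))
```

Execution trace: 'Z' (try body) → 'X' (try body, no exception) → 'C' (else) → 'Q' (finally) → 'J' (after the try/except). Output: ZXCQJ

Answer: ZXCQJ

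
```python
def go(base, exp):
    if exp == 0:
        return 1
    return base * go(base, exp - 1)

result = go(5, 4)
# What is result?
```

go(5, 4) = 5 * 5 * 5 * 5 = 625

Answer: 625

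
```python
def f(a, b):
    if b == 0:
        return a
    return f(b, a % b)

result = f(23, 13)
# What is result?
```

f(23, 13) -> f(13, 10) -> f(10, 3) -> f(3, 1) -> f(1, 0) -> 1

Answer: 1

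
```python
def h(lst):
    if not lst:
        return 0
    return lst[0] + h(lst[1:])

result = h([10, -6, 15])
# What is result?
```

10 + (-6) + 15 + 0 = 19

Answer: 19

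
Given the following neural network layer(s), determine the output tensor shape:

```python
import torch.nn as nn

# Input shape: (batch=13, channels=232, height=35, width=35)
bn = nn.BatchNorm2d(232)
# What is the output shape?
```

Input: (13, 232, 35, 35) -> Output: (13, 232, 35, 35)

Answer: (13, 232, 35, 35)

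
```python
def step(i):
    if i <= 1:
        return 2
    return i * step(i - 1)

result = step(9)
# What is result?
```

step(9) = 9 * 8 * 7 * 6 * 5 * 4 * 3 * 2 * 2 = 725760

Answer: 725760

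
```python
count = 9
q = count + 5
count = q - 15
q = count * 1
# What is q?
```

Trace:
`count = 9` → count = 9
`q = count + 5` → q = 14
`count = q - 15` → count = -1
`q = count * 1` → q = -1
So q = -1

Answer: -1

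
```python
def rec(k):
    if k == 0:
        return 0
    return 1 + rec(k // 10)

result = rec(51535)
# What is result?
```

Count of digits of 51535: 5

Answer: 5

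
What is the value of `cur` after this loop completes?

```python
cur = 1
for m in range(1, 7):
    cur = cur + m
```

Start at 1, add 1 through 6
`cur` takes the values: 1 → 2 → 4 → 7 → 11 → 16 → 22

Answer: 22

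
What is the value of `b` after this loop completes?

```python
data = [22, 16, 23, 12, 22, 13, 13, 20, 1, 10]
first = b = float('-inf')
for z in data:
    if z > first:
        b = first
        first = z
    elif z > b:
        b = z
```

Second largest (with repeats) in [22, 16, 23, 12, 22, 13, 13, 20, 1, 10]
`b` takes the values: -inf → 16 → 22

Answer: 22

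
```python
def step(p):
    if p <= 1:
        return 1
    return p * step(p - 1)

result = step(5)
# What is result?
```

step(5) = 5 * 4 * 3 * 2 * 1 = 120

Answer: 120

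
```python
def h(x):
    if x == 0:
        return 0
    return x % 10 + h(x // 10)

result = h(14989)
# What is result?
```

Sum of digits of 14989: 9 + 8 + 9 + 4 + 1 = 31

Answer: 31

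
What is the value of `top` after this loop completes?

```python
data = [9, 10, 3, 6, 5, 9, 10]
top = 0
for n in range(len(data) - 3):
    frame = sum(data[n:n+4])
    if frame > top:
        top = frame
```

Max sum of 4-element window in [9, 10, 3, 6, 5, 9, 10]
`top` takes the values: 0 → 28 → 30

Answer: 30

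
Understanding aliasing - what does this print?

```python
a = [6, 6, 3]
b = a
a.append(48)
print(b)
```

Key concept: basic list aliasing.
Step by step:
`a = [6, 6, 3]` → a = [6, 6, 3]
`b = a` → b = [6, 6, 3] (same object as a)
`a.append(48)` → a = [6, 6, 3, 48] (same object as b); b = [6, 6, 3, 48] (same object as a)
`print(b)` → prints [6, 6, 3, 48]

Answer: [6, 6, 3, 48]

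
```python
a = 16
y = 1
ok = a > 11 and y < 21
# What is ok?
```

Trace:
`a = 16` → a = 16
`y = 1` → y = 1
`ok = a > 11 and y < 21` → ok = True
So ok = True

Answer: True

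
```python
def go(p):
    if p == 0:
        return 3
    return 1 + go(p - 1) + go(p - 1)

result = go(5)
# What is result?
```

go(p) = 1 + 2·go(p-1), go(0)=3. Closed form: (3+1)·2^5 - 1 = 127.

Answer: 127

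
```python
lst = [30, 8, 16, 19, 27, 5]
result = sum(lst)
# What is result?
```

Trace:
`lst = [30, 8, 16, 19, 27, 5]` → lst = [30, 8, 16, 19, 27, 5]
`result = sum(lst)` → result = 105
So result = 105

Answer: 105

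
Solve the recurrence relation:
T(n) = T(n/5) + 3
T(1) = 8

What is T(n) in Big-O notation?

Each step divides n by 5 and adds 3. After log_5(n) steps we reach T(1)=8. So T(n) = 3·log_5(n) + 8 = O(log n).

Answer: O(log n)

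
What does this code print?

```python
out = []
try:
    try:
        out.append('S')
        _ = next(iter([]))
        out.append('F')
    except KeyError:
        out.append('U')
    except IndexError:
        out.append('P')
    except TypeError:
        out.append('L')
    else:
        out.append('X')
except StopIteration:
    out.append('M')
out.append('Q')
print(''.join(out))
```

Execution trace: 'S' (inner try body) → 'M' (outer except StopIteration) → 'Q' (after the try/except). Output: SMQ

Answer: SMQ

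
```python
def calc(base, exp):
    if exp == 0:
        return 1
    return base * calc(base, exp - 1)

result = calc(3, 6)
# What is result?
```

calc(3, 6) = 3 * 3 * 3 * 3 * 3 * 3 = 729

Answer: 729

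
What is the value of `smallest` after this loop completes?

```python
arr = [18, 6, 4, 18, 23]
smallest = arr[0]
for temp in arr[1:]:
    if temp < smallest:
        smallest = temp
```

Minimum of [18, 6, 4, 18, 23]
`smallest` takes the values: 18 → 6 → 4

Answer: 4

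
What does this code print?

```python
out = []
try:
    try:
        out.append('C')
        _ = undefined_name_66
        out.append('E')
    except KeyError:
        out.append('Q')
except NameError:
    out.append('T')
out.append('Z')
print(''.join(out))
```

Execution trace: 'C' (inner try body) → 'T' (outer except NameError) → 'Z' (after the try/except). Output: CTZ

Answer: CTZ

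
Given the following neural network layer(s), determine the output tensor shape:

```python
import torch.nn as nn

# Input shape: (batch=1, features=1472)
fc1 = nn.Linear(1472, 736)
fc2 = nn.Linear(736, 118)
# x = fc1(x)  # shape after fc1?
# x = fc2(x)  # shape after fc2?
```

Input: (1, 1472) -> after fc1: (1, 736) -> Output: (1, 118)

Answer: (1, 118)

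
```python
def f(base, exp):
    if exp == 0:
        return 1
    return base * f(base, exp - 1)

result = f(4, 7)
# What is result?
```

f(4, 7) = 4 * 4 * 4 * 4 * 4 * 4 * 4 = 16384

Answer: 16384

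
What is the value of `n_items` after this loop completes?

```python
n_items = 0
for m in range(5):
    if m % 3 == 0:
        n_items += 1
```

Count numbers divisible by 3 in range(5)
`n_items` takes the values: 0 → 1 → 2

Answer: 2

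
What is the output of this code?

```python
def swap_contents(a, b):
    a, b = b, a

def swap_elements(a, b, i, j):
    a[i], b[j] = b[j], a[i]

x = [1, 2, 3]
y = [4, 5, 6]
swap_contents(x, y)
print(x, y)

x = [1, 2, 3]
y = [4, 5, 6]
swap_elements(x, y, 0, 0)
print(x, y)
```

Key concept: parameter rebinding vs mutation.
Step by step:
`x = [1, 2, 3]` → x = [1, 2, 3]
`y = [4, 5, 6]` → y = [4, 5, 6]
`swap_contents(x, y)` → no visible change to tracked variables
`print(x, y)` → prints [1, 2, 3] [4, 5, 6]
`x = [1, 2, 3]` → x = [1, 2, 3]
`y = [4, 5, 6]` → y = [4, 5, 6]
`swap_elements(x, y, 0, 0)` → x = [4, 2, 3]; y = [1, 5, 6]
`print(x, y)` → prints [4, 2, 3] [1, 5, 6]

Answer:
[1, 2, 3] [4, 5, 6]
[4, 2, 3] [1, 5, 6]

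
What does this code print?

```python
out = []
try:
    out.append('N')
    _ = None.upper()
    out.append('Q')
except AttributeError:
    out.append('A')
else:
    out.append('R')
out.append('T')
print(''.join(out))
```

Execution trace: 'N' (try body) → 'A' (except AttributeError) → 'T' (after the try/except). Output: NAT

Answer: NAT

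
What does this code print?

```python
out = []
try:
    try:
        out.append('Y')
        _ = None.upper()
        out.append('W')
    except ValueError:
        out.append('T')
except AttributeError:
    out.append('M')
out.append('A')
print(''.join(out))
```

Execution trace: 'Y' (inner try body) → 'M' (outer except AttributeError) → 'A' (after the try/except). Output: YMA

Answer: YMA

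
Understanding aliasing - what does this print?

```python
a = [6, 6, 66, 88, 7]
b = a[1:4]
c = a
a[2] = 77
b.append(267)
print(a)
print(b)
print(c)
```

Key concept: slice vs alias.
Step by step:
`a = [6, 6, 66, 88, 7]` → a = [6, 6, 66, 88, 7]
`b = a[1:4]` → b = [6, 66, 88]
`c = a` → c = [6, 6, 66, 88, 7] (same object as a)
`a[2] = 77` → a = [6, 6, 77, 88, 7] (same object as c); c = [6, 6, 77, 88, 7] (same object as a)
`b.append(267)` → b = [6, 66, 88, 267]
`print(a)` → prints [6, 6, 77, 88, 7]
`print(b)` → prints [6, 66, 88, 267]
`print(c)` → prints [6, 6, 77, 88, 7]

Answer:
[6, 6, 77, 88, 7]
[6, 66, 88, 267]
[6, 6, 77, 88, 7]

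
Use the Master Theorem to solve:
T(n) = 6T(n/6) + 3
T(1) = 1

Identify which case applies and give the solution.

a=6, b=6, f(n)=3. log_6(6) = 1. Since c=0 < 1, Case 1 applies: T(n) = Θ(n^log_b(a)) = O(n).

Answer: O(n) - Case 1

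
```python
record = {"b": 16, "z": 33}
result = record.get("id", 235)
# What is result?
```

Trace:
`record = {"b": 16, "z": 33}` → record = {'b': 16, 'z': 33}
`result = record.get("id", 235)` → result = 235
So result = 235

Answer: 235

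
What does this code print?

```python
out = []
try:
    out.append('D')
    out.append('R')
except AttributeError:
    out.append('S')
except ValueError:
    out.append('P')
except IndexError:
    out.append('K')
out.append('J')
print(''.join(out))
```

Execution trace: 'D' (try body) → 'R' (try body, no exception) → 'J' (after the try/except). Output: DRJ

Answer: DRJ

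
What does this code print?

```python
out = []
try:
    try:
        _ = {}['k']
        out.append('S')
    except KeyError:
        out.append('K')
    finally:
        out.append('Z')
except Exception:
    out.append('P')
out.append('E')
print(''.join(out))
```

Execution trace: 'K' (inner except KeyError) → 'Z' (inner finally) → 'E' (after the try/except). Output: KZE

Answer: KZE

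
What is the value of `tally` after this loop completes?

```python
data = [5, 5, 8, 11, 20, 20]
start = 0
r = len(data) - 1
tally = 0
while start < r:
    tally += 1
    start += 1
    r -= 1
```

Iterations until pointers meet (list length 6)
`tally` takes the values: 0 → 1 → 2 → 3

Answer: 3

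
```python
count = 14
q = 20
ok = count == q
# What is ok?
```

Trace:
`count = 14` → count = 14
`q = 20` → q = 20
`ok = count == q` → ok = False
So ok = False

Answer: False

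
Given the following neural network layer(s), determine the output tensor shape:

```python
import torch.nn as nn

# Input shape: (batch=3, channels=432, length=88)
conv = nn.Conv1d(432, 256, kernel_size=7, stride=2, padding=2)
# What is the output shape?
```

Input: (3, 432, 88) -> Output: (3, 256, 43)

Answer: (3, 256, 43)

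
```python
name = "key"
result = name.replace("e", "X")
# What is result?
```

Trace:
`name = "key"` → name = 'key'
`result = name.replace("e", "X")` → result = 'kXy'
So result = 'kXy'

Answer: 'kXy'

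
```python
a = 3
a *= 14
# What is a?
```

Trace:
`a = 3` → a = 3
`a *= 14` → a = 42
So a = 42

Answer: 42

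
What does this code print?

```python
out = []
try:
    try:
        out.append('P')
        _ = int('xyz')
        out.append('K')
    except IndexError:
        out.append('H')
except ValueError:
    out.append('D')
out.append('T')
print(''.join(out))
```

Execution trace: 'P' (try body) → 'D' (outer except ValueError) → 'T' (after the try/except). Output: PDT

Answer: PDT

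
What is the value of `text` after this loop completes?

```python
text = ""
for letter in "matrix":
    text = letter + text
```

Reverse 'matrix'
`text` takes the values: "" → "m" → "am" → "tam" → "rtam" → "irtam" → "xirtam"

Answer: "xirtam"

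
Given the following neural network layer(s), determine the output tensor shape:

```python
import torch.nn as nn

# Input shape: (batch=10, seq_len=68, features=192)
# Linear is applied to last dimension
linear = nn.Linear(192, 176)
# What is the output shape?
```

Input: (10, 68, 192) -> Output: (10, 68, 176)

Answer: (10, 68, 176)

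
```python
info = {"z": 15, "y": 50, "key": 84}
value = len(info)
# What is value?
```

Trace:
`info = {"z": 15, "y": 50, "key": 84}` → info = {'z': 15, 'y': 50, 'key': 84}
`value = len(info)` → value = 3
So value = 3

Answer: 3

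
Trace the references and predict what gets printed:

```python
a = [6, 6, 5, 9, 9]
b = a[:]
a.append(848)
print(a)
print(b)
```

Key concept: slice [:] creates copy.
Step by step:
`a = [6, 6, 5, 9, 9]` → a = [6, 6, 5, 9, 9]
`b = a[:]` → b = [6, 6, 5, 9, 9]
`a.append(848)` → a = [6, 6, 5, 9, 9, 848]
`print(a)` → prints [6, 6, 5, 9, 9, 848]
`print(b)` → prints [6, 6, 5, 9, 9]

Answer:
[6, 6, 5, 9, 9, 848]
[6, 6, 5, 9, 9]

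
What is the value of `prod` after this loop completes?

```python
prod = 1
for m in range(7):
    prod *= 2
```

2^7 = 128
`prod` takes the values: 1 → 2 → 4 → 8 → 16 → 32 → 64 → 128

Answer: 128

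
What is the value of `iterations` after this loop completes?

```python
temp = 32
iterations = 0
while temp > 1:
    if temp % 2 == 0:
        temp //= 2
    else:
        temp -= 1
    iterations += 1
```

Steps to reduce 32 to 1
`iterations` takes the values: 0 → 1 → 2 → 3 → 4 → 5

Answer: 5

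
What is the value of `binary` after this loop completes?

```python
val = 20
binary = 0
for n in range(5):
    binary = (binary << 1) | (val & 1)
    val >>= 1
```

Reverse lowest 5 bits of 20
`binary` takes the values: 0 → 1 → 2 → 5

Answer: 5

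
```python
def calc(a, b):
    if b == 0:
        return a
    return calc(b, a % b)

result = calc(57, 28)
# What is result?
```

calc(57, 28) -> calc(28, 1) -> calc(1, 0) -> 1

Answer: 1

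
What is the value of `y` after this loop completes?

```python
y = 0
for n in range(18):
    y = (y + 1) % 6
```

Increment mod 6, 18 times = 0
`y` takes the values: 0 → 1 → 2 → 3 → 4 → 5 → 0 → 1 → 2 → 3 → 4 → 5 → 0 → 1 → 2 → 3 → 4 → 5 → 0

Answer: 0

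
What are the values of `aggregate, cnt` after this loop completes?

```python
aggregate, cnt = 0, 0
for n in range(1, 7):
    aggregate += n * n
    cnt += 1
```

Sum of squares and count
`aggregate, cnt` takes the values: (0, 0) → (1, 0) → (1, 1) → (5, 1) → (5, 2) → (14, 2) → (14, 3) → (30, 3) → (30, 4) → (55, 4) → (55, 5) → (91, 5) → (91, 6)

Answer: 91, 6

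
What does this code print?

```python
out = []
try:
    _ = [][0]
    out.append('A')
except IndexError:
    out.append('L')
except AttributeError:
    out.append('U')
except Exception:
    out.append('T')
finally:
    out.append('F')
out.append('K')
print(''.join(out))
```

Execution trace: 'L' (except IndexError) → 'F' (finally) → 'K' (after the try/except). Output: LFK

Answer: LFK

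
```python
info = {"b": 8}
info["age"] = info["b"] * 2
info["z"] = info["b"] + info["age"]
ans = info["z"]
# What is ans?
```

Trace:
`info = {"b": 8}` → info = {'b': 8}
`info["age"] = info["b"] * 2` → info = {'b': 8, 'age': 16}
`info["z"] = info["b"] + info["age"]` → info = {'b': 8, 'age': 16, 'z': 24}
`ans = info["z"]` → ans = 24
So ans = 24

Answer: 24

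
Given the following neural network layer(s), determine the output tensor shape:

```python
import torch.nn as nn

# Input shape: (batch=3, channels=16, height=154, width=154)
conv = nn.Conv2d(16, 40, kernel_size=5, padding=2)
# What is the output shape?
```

Input: (3, 16, 154, 154) -> Output: (3, 40, 154, 154)

Answer: (3, 40, 154, 154)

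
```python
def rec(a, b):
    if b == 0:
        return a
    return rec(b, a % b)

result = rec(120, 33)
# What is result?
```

rec(120, 33) -> rec(33, 21) -> rec(21, 12) -> rec(12, 9) -> rec(9, 3) -> rec(3, 0) -> 3

Answer: 3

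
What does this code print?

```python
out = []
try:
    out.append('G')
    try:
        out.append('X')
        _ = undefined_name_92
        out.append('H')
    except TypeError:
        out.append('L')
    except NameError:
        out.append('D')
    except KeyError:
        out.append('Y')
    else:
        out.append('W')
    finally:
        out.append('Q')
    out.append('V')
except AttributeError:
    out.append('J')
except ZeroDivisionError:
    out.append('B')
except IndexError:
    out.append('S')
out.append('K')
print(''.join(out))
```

Execution trace: 'G' (try body) → 'X' (inner try body) → 'D' (inner except NameError) → 'Q' (inner finally) → 'V' (try body, no exception) → 'K' (after the try/except). Output: GXDQVK

Answer: GXDQVK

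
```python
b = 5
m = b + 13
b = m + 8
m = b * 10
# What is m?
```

Trace:
`b = 5` → b = 5
`m = b + 13` → m = 18
`b = m + 8` → b = 26
`m = b * 10` → m = 260
So m = 260

Answer: 260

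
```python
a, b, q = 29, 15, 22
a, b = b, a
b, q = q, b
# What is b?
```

Trace:
`a, b, q = 29, 15, 22` → a = 29; b = 15; q = 22
`a, b = b, a` → a = 15; b = 29
`b, q = q, b` → b = 22; q = 29
So b = 22

Answer: 22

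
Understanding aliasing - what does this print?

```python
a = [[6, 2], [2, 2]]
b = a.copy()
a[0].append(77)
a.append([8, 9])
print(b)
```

Key concept: shallow copy with nested lists.
Step by step:
`a = [[6, 2], [2, 2]]` → a = [[6, 2], [2, 2]]
`b = a.copy()` → b = [[6, 2], [2, 2]]
`a[0].append(77)` → a = [[6, 2, 77], [2, 2]]; b = [[6, 2, 77], [2, 2]]
`a.append([8, 9])` → a = [[6, 2, 77], [2, 2], [8, 9]]
`print(b)` → prints [[6, 2, 77], [2, 2]]

Answer: [[6, 2, 77], [2, 2]]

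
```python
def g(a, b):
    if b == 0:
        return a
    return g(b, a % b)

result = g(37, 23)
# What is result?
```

g(37, 23) -> g(23, 14) -> g(14, 9) -> g(9, 5) -> g(5, 4) -> g(4, 1) -> g(1, 0) -> 1

Answer: 1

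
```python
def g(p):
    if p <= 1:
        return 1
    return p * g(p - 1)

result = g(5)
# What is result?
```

g(5) = 5 * 4 * 3 * 2 * 1 = 120

Answer: 120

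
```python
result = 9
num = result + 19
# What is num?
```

Trace:
`result = 9` → result = 9
`num = result + 19` → num = 28
So num = 28

Answer: 28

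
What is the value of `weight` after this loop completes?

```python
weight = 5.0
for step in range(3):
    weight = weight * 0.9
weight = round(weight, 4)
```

Exponential decay: 5.0 * 0.9^3
`weight` takes the values: 5.0 → 4.5 → 4.05 → 3.645

Answer: 3.645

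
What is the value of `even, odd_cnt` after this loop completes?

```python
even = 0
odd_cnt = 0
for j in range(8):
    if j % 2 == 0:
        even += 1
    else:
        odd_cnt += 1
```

Count evens and odds in range(8)
`even, odd_cnt` takes the values: (0, 0) → (1, 0) → (1, 1) → (2, 1) → (2, 2) → (3, 2) → (3, 3) → (4, 3) → (4, 4)

Answer: 4, 4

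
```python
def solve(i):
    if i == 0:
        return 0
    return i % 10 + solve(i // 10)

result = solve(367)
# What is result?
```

Sum of digits of 367: 7 + 6 + 3 = 16

Answer: 16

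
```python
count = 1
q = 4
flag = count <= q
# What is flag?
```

Trace:
`count = 1` → count = 1
`q = 4` → q = 4
`flag = count <= q` → flag = True
So flag = True

Answer: True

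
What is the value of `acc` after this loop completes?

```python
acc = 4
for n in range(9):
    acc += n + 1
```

Start at 4, add 1 to 9 = 49
`acc` takes the values: 4 → 5 → 7 → 10 → 14 → 19 → 25 → 32 → 40 → 49

Answer: 49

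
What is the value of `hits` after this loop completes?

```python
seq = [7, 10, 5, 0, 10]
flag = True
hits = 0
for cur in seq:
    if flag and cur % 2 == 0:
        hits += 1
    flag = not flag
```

Count even values at even positions
`hits` takes the values: 0 → 1

Answer: 1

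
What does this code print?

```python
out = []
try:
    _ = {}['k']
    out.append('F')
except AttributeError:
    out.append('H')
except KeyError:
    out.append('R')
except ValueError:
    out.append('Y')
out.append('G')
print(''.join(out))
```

Execution trace: 'R' (except KeyError) → 'G' (after the try/except). Output: RG

Answer: RG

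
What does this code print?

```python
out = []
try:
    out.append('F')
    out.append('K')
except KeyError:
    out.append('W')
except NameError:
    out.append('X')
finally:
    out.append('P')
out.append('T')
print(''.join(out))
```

Execution trace: 'F' (try body) → 'K' (try body, no exception) → 'P' (finally) → 'T' (after the try/except). Output: FKPT

Answer: FKPT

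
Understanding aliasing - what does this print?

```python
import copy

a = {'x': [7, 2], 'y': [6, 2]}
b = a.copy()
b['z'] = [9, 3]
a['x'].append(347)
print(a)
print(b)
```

Key concept: shallow copy of dict with mutable values.
Step by step:
`a = {'x': [7, 2], 'y': [6, 2]}` → a = {'x': [7, 2], 'y': [6, 2]}
`b = a.copy()` → b = {'x': [7, 2], 'y': [6, 2]}
`b['z'] = [9, 3]` → b = {'x': [7, 2], 'y': [6, 2], 'z': [9, 3]}
`a['x'].append(347)` → a = {'x': [7, 2, 347], 'y': [6, 2]}; b = {'x': [7, 2, 347], 'y': [6, 2], 'z': [9, 3]}
`print(a)` → prints {'x': [7, 2, 347], 'y': [6, 2]}
`print(b)` → prints {'x': [7, 2, 347], 'y': [6, 2], 'z': [9, 3]}

Answer:
{'x': [7, 2, 347], 'y': [6, 2]}
{'x': [7, 2, 347], 'y': [6, 2], 'z': [9, 3]}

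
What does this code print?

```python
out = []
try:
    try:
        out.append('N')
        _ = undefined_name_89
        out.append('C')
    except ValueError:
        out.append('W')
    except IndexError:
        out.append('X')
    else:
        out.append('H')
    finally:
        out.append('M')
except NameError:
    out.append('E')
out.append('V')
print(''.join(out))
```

Execution trace: 'N' (try body) → 'M' (finally) → 'E' (outer except NameError) → 'V' (after the try/except). Output: NMEV

Answer: NMEV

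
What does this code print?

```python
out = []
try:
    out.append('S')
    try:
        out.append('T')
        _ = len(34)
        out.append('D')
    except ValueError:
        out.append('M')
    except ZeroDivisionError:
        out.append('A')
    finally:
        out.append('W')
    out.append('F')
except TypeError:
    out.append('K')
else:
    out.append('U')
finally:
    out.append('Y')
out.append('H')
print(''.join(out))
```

Execution trace: 'S' (try body) → 'T' (inner try body) → 'W' (inner finally) → 'K' (except TypeError) → 'Y' (finally) → 'H' (after the try/except). Output: STWKYH

Answer: STWKYH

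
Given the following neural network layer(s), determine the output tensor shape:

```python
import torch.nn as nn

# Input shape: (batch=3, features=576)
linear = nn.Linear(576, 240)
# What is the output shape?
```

Input: (3, 576) -> Output: (3, 240)

Answer: (3, 240)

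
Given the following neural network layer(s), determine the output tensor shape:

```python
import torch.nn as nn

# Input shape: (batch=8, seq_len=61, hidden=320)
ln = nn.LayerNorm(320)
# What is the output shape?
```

Input: (8, 61, 320) -> Output: (8, 61, 320)

Answer: (8, 61, 320)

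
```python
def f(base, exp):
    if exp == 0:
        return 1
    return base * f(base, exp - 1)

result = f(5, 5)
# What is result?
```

f(5, 5) = 5 * 5 * 5 * 5 * 5 = 3125

Answer: 3125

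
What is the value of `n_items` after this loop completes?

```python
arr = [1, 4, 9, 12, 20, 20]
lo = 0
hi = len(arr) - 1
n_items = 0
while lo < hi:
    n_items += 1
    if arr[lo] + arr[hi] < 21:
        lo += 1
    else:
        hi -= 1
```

Steps to find pair summing to 21
`n_items` takes the values: 0 → 1 → 2 → 3 → 4 → 5

Answer: 5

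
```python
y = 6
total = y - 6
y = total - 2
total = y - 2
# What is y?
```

Trace:
`y = 6` → y = 6
`total = y - 6` → total = 0
`y = total - 2` → y = -2
`total = y - 2` → total = -4
So y = -2

Answer: -2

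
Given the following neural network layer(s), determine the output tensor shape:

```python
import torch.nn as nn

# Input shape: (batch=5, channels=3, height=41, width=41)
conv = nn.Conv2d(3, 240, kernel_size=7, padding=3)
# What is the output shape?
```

Input: (5, 3, 41, 41) -> Output: (5, 240, 41, 41)

Answer: (5, 240, 41, 41)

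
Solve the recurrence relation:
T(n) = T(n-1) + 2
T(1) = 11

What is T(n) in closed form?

Unrolling: T(n) = T(1) + 2·(n-1) = 11 + 2(n-1) = 2n + 9.

Answer: T(n) = 2n + 9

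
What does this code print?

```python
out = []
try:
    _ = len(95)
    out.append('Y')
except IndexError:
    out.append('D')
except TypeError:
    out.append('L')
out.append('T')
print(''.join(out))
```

Execution trace: 'L' (except TypeError) → 'T' (after the try/except). Output: LT

Answer: LT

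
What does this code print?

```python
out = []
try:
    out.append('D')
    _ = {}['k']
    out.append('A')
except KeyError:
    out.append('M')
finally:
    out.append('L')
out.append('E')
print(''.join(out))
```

Execution trace: 'D' (try body) → 'M' (except KeyError) → 'L' (finally) → 'E' (after the try/except). Output: DMLE

Answer: DMLE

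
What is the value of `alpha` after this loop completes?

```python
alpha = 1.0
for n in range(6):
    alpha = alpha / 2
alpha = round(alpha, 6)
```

Halving LR 6 times: 1 / 2^6
`alpha` takes the values: 1.0 → 0.5 → 0.25 → 0.125 → 0.0625 → 0.03125 → 0.015625

Answer: 0.015625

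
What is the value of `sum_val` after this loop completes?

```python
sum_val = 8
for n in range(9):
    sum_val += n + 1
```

Start at 8, add 1 to 9 = 53
`sum_val` takes the values: 8 → 9 → 11 → 14 → 18 → 23 → 29 → 36 → 44 → 53

Answer: 53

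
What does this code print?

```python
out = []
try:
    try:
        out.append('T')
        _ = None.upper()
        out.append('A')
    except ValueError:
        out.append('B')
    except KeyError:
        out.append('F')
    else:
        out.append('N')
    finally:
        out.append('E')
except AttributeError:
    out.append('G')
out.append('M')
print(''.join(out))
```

Execution trace: 'T' (try body) → 'E' (finally) → 'G' (outer except AttributeError) → 'M' (after the try/except). Output: TEGM

Answer: TEGM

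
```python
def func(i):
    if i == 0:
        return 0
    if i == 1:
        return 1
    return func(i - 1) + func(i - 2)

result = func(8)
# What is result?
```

Build up from base cases: func(0)=0, func(1)=1, func(2)=1, func(3)=2, func(4)=3, func(5)=5, func(6)=8, ..., func(8)=21

Answer: 21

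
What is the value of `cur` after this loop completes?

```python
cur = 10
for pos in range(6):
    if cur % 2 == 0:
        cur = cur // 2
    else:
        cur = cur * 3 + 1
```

Collatz-style transformation from 10
`cur` takes the values: 10 → 5 → 16 → 8 → 4 → 2 → 1

Answer: 1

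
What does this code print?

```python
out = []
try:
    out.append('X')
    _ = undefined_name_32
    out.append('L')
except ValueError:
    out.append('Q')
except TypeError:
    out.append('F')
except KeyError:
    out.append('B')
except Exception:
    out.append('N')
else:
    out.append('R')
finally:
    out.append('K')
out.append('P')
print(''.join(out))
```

Execution trace: 'X' (try body) → 'N' (except Exception) → 'K' (finally) → 'P' (after the try/except). Output: XNKP

Answer: XNKP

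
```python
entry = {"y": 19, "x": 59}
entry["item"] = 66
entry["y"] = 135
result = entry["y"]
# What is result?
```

Trace:
`entry = {"y": 19, "x": 59}` → entry = {'y': 19, 'x': 59}
`entry["item"] = 66` → entry = {'y': 19, 'x': 59, 'item': 66}
`entry["y"] = 135` → entry = {'y': 135, 'x': 59, 'item': 66}
`result = entry["y"]` → result = 135
So result = 135

Answer: 135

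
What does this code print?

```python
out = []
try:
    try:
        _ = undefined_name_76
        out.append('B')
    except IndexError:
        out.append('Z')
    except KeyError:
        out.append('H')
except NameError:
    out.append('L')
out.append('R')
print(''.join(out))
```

Execution trace: 'L' (outer except NameError) → 'R' (after the try/except). Output: LR

Answer: LR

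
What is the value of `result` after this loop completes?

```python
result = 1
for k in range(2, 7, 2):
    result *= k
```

Product of even numbers 2 to 6
`result` takes the values: 1 → 2 → 8 → 48

Answer: 48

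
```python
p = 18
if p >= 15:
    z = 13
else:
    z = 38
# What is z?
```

Trace:
`p = 18` → p = 18
`if p >= 15: ...` → p >= 15 is True → z = 13
So z = 13

Answer: 13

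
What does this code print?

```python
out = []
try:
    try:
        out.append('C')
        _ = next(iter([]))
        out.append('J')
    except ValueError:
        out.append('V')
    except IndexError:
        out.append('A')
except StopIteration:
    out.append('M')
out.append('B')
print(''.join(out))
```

Execution trace: 'C' (try body) → 'M' (outer except StopIteration) → 'B' (after the try/except). Output: CMB

Answer: CMB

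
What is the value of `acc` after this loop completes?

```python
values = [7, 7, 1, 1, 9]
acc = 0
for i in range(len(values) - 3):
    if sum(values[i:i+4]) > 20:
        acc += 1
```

Count windows with sum > 20
`acc` takes the values: 0

Answer: 0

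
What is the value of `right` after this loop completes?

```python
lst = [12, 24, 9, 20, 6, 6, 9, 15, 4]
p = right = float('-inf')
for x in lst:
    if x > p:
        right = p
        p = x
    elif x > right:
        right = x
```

Second largest (with repeats) in [12, 24, 9, 20, 6, 6, 9, 15, 4]
`right` takes the values: -inf → 12 → 20

Answer: 20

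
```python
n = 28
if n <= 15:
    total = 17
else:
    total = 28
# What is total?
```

Trace:
`n = 28` → n = 28
`if n <= 15: ...` → n <= 15 is False, take else branch → total = 28
So total = 28

Answer: 28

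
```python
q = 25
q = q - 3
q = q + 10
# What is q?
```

Trace:
`q = 25` → q = 25
`q = q - 3` → q = 22
`q = q + 10` → q = 32
So q = 32

Answer: 32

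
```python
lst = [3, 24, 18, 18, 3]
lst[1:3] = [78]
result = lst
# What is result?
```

Trace:
`lst = [3, 24, 18, 18, 3]` → lst = [3, 24, 18, 18, 3]
`lst[1:3] = [78]` → lst = [3, 78, 18, 3]
`result = lst` → result = [3, 78, 18, 3]
So result = [3, 78, 18, 3]

Answer: [3, 78, 18, 3]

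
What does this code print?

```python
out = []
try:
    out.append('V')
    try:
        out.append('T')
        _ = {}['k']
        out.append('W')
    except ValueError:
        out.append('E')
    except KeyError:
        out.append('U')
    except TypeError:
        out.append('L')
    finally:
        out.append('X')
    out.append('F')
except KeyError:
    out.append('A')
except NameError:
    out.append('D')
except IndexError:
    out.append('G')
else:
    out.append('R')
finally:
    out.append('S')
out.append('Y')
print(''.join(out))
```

Execution trace: 'V' (try body) → 'T' (inner try body) → 'U' (inner except KeyError) → 'X' (inner finally) → 'F' (try body, no exception) → 'R' (else) → 'S' (finally) → 'Y' (after the try/except). Output: VTUXFRSY

Answer: VTUXFRSY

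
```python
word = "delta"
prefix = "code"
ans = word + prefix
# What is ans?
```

Trace:
`word = "delta"` → word = 'delta'
`prefix = "code"` → prefix = 'code'
`ans = word + prefix` → ans = 'deltacode'
So ans = 'deltacode'

Answer: 'deltacode'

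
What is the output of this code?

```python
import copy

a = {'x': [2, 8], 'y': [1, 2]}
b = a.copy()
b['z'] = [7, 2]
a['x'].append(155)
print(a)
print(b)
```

Key concept: shallow copy of dict with mutable values.
Step by step:
`a = {'x': [2, 8], 'y': [1, 2]}` → a = {'x': [2, 8], 'y': [1, 2]}
`b = a.copy()` → b = {'x': [2, 8], 'y': [1, 2]}
`b['z'] = [7, 2]` → b = {'x': [2, 8], 'y': [1, 2], 'z': [7, 2]}
`a['x'].append(155)` → a = {'x': [2, 8, 155], 'y': [1, 2]}; b = {'x': [2, 8, 155], 'y': [1, 2], 'z': [7, 2]}
`print(a)` → prints {'x': [2, 8, 155], 'y': [1, 2]}
`print(b)` → prints {'x': [2, 8, 155], 'y': [1, 2], 'z': [7, 2]}

Answer:
{'x': [2, 8, 155], 'y': [1, 2]}
{'x': [2, 8, 155], 'y': [1, 2], 'z': [7, 2]}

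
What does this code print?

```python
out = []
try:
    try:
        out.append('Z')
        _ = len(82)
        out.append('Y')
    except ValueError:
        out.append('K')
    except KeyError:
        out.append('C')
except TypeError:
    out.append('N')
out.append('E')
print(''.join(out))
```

Execution trace: 'Z' (try body) → 'N' (outer except TypeError) → 'E' (after the try/except). Output: ZNE

Answer: ZNE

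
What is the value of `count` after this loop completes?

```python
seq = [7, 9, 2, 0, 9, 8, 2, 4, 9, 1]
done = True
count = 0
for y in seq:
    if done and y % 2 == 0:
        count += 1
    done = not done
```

Count even values at even positions
`count` takes the values: 0 → 1 → 2

Answer: 2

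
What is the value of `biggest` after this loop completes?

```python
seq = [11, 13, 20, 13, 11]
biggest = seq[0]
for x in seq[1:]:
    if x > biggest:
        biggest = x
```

Maximum of [11, 13, 20, 13, 11]
`biggest` takes the values: 11 → 13 → 20

Answer: 20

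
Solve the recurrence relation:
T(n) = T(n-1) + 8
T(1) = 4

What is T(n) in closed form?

Unrolling: T(n) = T(1) + 8·(n-1) = 4 + 8(n-1) = 8n - 4.

Answer: T(n) = 8n - 4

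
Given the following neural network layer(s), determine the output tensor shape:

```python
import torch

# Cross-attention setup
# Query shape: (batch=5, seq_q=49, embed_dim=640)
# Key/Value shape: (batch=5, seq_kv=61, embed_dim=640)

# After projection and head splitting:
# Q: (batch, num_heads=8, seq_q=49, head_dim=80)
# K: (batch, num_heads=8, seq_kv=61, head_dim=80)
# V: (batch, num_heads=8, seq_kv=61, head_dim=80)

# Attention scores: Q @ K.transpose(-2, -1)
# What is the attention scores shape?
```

Input: (5, 49, 640) -> Output: (5, 8, 49, 61)

Answer: (5, 8, 49, 61)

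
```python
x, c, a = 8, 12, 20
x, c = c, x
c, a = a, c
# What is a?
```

Trace:
`x, c, a = 8, 12, 20` → x = 8; c = 12; a = 20
`x, c = c, x` → x = 12; c = 8
`c, a = a, c` → c = 20; a = 8
So a = 8

Answer: 8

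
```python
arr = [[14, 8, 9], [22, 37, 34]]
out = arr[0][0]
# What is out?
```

Trace:
`arr = [[14, 8, 9], [22, 37, 34]]` → arr = [[14, 8, 9], [22, 37, 34]]
`out = arr[0][0]` → out = 14
So out = 14

Answer: 14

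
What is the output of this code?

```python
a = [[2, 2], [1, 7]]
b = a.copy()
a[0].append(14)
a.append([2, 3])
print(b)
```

Key concept: shallow copy with nested lists.
Step by step:
`a = [[2, 2], [1, 7]]` → a = [[2, 2], [1, 7]]
`b = a.copy()` → b = [[2, 2], [1, 7]]
`a[0].append(14)` → a = [[2, 2, 14], [1, 7]]; b = [[2, 2, 14], [1, 7]]
`a.append([2, 3])` → a = [[2, 2, 14], [1, 7], [2, 3]]
`print(b)` → prints [[2, 2, 14], [1, 7]]

Answer: [[2, 2, 14], [1, 7]]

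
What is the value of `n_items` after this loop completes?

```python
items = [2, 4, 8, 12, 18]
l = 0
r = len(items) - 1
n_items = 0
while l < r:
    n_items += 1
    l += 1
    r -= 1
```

Iterations until pointers meet (list length 5)
`n_items` takes the values: 0 → 1 → 2

Answer: 2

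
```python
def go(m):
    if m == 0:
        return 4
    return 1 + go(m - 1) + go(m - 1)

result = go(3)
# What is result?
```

go(m) = 1 + 2·go(m-1), go(0)=4. Closed form: (4+1)·2^3 - 1 = 39.

Answer: 39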